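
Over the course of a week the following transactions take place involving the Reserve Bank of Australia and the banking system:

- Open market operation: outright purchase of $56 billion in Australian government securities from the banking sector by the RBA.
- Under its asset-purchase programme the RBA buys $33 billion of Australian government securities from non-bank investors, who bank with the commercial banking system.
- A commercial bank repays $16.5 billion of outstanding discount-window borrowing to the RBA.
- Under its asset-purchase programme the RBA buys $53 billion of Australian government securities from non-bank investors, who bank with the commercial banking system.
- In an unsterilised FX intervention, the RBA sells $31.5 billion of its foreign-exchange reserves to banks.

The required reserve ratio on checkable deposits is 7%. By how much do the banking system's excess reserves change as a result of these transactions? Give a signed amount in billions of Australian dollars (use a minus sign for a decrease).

OMO purchase (from banks) $56 billion: reserves +$56B, deposits 0.
Asset purchase (from non-banks) $33 billion: reserves +$33B, deposits +$33B.
Discount-window repayment $16.5 billion: reserves −$16.5B, deposits 0.
Asset purchase (from non-banks) $53 billion: reserves +$53B, deposits +$53B.
FX sale $31.5 billion: reserves −$31.5B, deposits 0.
Totals: Δreserves = +$94B, Δdeposits = +$86B.
Δrequired reserves = 7% × +$86B = +$6.02B.
Δexcess reserves = Δreserves − Δrequired = +$94B − (+$6.02B) = +$87.98 billion.

+$87.98 billion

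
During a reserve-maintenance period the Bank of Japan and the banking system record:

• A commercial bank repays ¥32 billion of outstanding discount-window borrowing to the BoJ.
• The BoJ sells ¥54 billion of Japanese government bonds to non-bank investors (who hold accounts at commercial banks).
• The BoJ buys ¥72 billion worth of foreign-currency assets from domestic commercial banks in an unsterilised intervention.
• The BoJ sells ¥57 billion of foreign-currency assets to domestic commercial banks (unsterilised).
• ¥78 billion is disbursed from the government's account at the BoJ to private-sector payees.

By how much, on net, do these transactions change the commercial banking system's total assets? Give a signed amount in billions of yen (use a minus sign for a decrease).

-¥8 billion

Discount-window repayment ¥32 billion: bank balance sheets shrink → −¥32B.
Asset sale (to non-banks) ¥54 billion: bank balance sheets shrink → −¥54B.
FX purchase ¥72 billion: just an asset swap on bank balance sheets → 0.
FX sale ¥57 billion: just an asset swap on bank balance sheets → 0.
Government spending ¥78 billion: bank balance sheets expand → +¥78B.
Net: −32 − 54 + 0 + 0 + 78 = -¥8 billion.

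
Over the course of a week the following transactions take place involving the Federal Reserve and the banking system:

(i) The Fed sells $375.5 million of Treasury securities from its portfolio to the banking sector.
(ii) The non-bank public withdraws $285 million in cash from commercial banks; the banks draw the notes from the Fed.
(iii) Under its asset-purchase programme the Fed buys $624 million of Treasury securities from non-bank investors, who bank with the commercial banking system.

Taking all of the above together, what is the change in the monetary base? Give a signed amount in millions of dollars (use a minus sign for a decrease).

+$248.5 million

Fed balance sheet:
  Assets:      Securities +$248.5M
  Liabilities: Bank reserves −$36.5M, Currency in circulation +$285M
Commercial banking system:
  Assets:      Reserves at CB −$36.5M, Securities +$375.5M
  Liabilities: Checkable deposits +$339M
Monetary base = currency + reserves: +$285M + (−$36.5M) = +$248.5 million.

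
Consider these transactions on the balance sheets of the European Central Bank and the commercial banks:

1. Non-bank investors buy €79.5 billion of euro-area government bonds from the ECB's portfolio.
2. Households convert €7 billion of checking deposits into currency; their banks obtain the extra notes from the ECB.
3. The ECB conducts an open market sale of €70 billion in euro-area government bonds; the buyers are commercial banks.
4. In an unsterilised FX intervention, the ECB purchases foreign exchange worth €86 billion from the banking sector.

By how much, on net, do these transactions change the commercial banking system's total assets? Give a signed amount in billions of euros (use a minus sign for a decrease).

ECB balance sheet:
  Assets:      Securities −€149.5B, Foreign assets +€86B
  Liabilities: Bank reserves −€70.5B, Currency in circulation +€7B
Commercial banking system:
  Assets:      Reserves at CB −€70.5B, Securities +€70B, Foreign assets −€86B
  Liabilities: Checkable deposits −€86.5B
Change in total bank assets = -€86.5 billion.

-€86.5 billion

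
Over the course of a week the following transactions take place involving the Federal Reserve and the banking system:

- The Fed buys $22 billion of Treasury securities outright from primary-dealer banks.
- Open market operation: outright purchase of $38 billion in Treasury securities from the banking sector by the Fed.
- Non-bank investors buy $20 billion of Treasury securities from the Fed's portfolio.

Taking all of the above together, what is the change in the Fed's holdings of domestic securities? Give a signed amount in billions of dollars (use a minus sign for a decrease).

+$40 billion

Fed balance sheet:
  Assets:      Securities +$40B
  Liabilities: Bank reserves +$40B
Commercial banking system:
  Assets:      Reserves at CB +$40B, Securities −$60B
  Liabilities: Checkable deposits −$20B
So the change in the Fed's holdings of domestic securities is +$40 billion.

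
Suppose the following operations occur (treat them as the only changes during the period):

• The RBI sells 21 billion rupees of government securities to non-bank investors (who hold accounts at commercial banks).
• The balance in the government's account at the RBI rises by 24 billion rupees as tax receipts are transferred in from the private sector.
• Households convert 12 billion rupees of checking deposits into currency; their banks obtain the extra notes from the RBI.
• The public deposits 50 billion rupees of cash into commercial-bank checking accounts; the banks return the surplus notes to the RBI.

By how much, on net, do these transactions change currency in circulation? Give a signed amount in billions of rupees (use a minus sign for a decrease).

-38 billion

RBI balance sheet:
  Assets:      Securities −21B
  Liabilities: Bank reserves −7B, Currency in circulation −38B, Government deposits +24B
Commercial banking system:
  Assets:      Reserves at CB −7B
  Liabilities: Checkable deposits −7B
So the change in currency in circulation is -38 billion.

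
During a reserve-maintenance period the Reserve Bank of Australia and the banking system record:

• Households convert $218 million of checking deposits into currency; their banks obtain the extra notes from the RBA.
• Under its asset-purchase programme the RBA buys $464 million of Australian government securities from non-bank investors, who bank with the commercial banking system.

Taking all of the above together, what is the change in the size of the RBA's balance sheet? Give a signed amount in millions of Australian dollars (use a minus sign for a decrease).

Currency withdrawal $218 million: only the composition of liabilities changes → 0.
Asset purchase (from non-banks) $464 million: an RBA asset is acquired → +$464M.
Net: 0 + 464 = +$464 million.

+$464 million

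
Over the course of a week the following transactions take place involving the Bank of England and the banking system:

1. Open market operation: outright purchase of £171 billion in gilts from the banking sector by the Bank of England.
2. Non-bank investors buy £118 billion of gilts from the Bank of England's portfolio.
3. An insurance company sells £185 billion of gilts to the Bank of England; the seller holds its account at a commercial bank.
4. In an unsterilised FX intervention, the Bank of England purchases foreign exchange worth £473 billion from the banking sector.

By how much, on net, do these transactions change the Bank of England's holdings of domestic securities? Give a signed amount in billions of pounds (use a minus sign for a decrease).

OMO purchase (from banks) £171 billion: securities added to the Bank of England's portfolio → +£171B.
Asset sale (to non-banks) £118 billion: securities removed from the Bank of England's portfolio → −£118B.
Asset purchase (from non-banks) £185 billion: securities added to the Bank of England's portfolio → +£185B.
FX purchase £473 billion: the Bank of England's securities portfolio is untouched → 0.
Net: 171 − 118 + 185 + 0 = +£238 billion.

+£238 billion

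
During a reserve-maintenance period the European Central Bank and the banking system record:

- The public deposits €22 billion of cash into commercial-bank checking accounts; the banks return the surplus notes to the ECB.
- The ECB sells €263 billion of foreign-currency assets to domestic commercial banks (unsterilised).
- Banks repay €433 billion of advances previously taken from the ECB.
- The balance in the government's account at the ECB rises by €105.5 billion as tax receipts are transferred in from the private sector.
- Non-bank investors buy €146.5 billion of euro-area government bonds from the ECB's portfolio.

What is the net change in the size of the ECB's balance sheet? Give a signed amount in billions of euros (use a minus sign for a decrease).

ECB balance sheet:
  Assets:      Securities −€146.5B, Loans to banks −€433B, Foreign assets −€263B
  Liabilities: Bank reserves −€926B, Currency in circulation −€22B, Government deposits +€105.5B
Commercial banking system:
  Assets:      Reserves at CB −€926B, Foreign assets +€263B
  Liabilities: Checkable deposits −€230B, Borrowings from CB −€433B
Change in total ECB assets = -€842.5 billion.

-€842.5 billion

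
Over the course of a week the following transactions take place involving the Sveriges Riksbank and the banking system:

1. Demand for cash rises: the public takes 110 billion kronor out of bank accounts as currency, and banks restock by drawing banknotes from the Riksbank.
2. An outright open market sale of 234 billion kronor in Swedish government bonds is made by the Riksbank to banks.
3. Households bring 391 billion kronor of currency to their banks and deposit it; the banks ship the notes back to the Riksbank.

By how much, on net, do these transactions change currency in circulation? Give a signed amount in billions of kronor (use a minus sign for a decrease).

-281 billion

Currency withdrawal 110 billion kronor: notes leave the central bank → +110B.
OMO sale (to banks) 234 billion kronor: no currency enters or leaves circulation → 0.
Currency deposit 391 billion kronor: notes return to the central bank → −391B.
Net: 110 + 0 − 391 = -281 billion.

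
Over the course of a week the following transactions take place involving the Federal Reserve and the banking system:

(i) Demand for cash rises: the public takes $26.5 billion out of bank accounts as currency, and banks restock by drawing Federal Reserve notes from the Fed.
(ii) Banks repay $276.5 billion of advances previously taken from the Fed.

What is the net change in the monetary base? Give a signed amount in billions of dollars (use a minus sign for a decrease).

Currency withdrawal $26.5 billion: just a shift between currency and reserves — both are base money → 0.
Discount-window repayment $276.5 billion: Fed balance sheet contracts → −$276.5B.
Net: 0 − 276.5 = -$276.5 billion.

-$276.5 billion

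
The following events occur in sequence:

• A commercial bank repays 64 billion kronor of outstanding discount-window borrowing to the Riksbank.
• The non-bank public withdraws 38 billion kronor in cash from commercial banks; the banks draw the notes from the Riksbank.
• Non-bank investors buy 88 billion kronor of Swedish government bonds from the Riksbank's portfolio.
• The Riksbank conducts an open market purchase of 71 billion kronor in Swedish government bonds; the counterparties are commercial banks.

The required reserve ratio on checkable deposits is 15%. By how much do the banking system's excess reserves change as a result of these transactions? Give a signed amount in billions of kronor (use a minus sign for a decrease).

Discount-window repayment 64 billion kronor: reserves −64B, deposits 0.
Currency withdrawal 38 billion kronor: reserves −38B, deposits −38B.
Asset sale (to non-banks) 88 billion kronor: reserves −88B, deposits −88B.
OMO purchase (from banks) 71 billion kronor: reserves +71B, deposits 0.
Totals: Δreserves = −119B, Δdeposits = −126B.
Δrequired reserves = 15% × −126B = −18.9B.
Δexcess reserves = Δreserves − Δrequired = −119B − (−18.9B) = -100.1 billion.

-100.1 billion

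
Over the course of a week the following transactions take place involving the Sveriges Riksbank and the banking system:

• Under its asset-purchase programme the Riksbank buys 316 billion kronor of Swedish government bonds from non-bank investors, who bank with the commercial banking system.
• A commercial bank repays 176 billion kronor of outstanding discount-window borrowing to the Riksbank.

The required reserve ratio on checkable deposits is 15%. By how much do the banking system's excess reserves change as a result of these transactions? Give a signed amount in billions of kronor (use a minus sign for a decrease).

Asset purchase (from non-banks) 316 billion kronor: reserves +316B, deposits +316B.
Discount-window repayment 176 billion kronor: reserves −176B, deposits 0.
Totals: Δreserves = +140B, Δdeposits = +316B.
Δrequired reserves = 15% × +316B = +47.4B.
Δexcess reserves = Δreserves − Δrequired = +140B − (+47.4B) = +92.6 billion.

+92.6 billion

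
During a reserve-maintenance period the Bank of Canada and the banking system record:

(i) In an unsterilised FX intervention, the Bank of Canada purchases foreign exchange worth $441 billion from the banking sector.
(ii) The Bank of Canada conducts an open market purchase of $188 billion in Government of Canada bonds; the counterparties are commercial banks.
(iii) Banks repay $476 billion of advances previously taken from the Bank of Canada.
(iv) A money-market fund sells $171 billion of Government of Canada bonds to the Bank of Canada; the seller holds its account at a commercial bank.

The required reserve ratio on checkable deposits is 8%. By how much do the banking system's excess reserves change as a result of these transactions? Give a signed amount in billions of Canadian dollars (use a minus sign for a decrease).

+$310.32 billion

FX purchase $441 billion: reserves +$441B, deposits 0.
OMO purchase (from banks) $188 billion: reserves +$188B, deposits 0.
Discount-window repayment $476 billion: reserves −$476B, deposits 0.
Asset purchase (from non-banks) $171 billion: reserves +$171B, deposits +$171B.
Totals: Δreserves = +$324B, Δdeposits = +$171B.
Δrequired reserves = 8% × +$171B = +$13.68B.
Δexcess reserves = Δreserves − Δrequired = +$324B − (+$13.68B) = +$310.32 billion.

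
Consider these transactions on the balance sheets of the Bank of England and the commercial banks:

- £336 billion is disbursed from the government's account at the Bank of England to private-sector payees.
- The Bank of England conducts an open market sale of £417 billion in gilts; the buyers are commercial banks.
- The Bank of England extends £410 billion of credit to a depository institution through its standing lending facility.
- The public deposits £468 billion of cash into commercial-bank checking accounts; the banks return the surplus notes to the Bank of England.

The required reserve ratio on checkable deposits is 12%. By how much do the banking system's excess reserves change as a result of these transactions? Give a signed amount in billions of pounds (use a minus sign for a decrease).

+£700.52 billion

Government spending £336 billion: reserves +£336B, deposits +£336B.
OMO sale (to banks) £417 billion: reserves −£417B, deposits 0.
Discount-window loan £410 billion: reserves +£410B, deposits 0.
Currency deposit £468 billion: reserves +£468B, deposits +£468B.
Totals: Δreserves = +£797B, Δdeposits = +£804B.
Δrequired reserves = 12% × +£804B = +£96.48B.
Δexcess reserves = Δreserves − Δrequired = +£797B − (+£96.48B) = +£700.52 billion.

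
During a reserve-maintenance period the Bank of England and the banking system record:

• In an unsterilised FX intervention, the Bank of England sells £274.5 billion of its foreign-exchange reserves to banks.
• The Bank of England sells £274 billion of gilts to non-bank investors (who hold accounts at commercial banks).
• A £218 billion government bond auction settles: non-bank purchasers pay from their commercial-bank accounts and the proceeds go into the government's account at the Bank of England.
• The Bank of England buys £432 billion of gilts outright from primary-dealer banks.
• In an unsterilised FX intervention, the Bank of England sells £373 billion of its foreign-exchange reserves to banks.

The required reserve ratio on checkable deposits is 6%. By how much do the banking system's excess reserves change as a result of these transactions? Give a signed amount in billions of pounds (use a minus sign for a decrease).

-£677.98 billion

FX sale £274.5 billion: reserves −£274.5B, deposits 0.
Asset sale (to non-banks) £274 billion: reserves −£274B, deposits −£274B.
Government account inflow £218 billion: reserves −£218B, deposits −£218B.
OMO purchase (from banks) £432 billion: reserves +£432B, deposits 0.
FX sale £373 billion: reserves −£373B, deposits 0.
Totals: Δreserves = −£707.5B, Δdeposits = −£492B.
Δrequired reserves = 6% × −£492B = −£29.52B.
Δexcess reserves = Δreserves − Δrequired = −£707.5B − (−£29.52B) = -£677.98 billion.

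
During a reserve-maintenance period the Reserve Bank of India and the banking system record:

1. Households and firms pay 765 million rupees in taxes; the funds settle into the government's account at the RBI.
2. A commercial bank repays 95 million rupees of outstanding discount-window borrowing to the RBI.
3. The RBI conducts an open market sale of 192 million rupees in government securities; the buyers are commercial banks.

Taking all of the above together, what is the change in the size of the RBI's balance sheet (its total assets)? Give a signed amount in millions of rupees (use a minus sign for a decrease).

-287 million

Government account inflow 765 million rupees: only the composition of liabilities changes → 0.
Discount-window repayment 95 million rupees: an RBI asset is shed → −95M.
OMO sale (to banks) 192 million rupees: an RBI asset is shed → −192M.
Net: 0 − 95 − 192 = -287 million.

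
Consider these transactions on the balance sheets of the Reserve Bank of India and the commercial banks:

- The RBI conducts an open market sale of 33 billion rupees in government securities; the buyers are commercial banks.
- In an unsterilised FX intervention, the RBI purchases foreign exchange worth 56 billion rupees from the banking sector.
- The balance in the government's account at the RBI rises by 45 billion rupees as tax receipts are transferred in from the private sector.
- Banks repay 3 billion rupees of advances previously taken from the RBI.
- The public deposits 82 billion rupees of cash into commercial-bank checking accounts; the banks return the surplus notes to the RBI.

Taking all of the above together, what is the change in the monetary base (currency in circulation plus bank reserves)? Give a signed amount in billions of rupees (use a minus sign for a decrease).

RBI balance sheet:
  Assets:      Securities −33B, Loans to banks −3B, Foreign assets +56B
  Liabilities: Bank reserves +57B, Currency in circulation −82B, Government deposits +45B
Commercial banking system:
  Assets:      Reserves at CB +57B, Securities +33B, Foreign assets −56B
  Liabilities: Checkable deposits +37B, Borrowings from CB −3B
Monetary base = currency + reserves: −82B + (+57B) = -25 billion.

-25 billion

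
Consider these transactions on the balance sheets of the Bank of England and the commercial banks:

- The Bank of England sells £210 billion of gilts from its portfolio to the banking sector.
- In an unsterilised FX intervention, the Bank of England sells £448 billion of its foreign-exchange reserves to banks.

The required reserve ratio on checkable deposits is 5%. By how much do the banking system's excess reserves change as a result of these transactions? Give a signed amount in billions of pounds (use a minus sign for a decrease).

OMO sale (to banks) £210 billion: reserves −£210B, deposits 0.
FX sale £448 billion: reserves −£448B, deposits 0.
Totals: Δreserves = −£658B, Δdeposits = 0.
Δrequired reserves = 5% × 0 = 0.
Δexcess reserves = Δreserves − Δrequired = −£658B − (0) = -£658 billion.

-£658 billion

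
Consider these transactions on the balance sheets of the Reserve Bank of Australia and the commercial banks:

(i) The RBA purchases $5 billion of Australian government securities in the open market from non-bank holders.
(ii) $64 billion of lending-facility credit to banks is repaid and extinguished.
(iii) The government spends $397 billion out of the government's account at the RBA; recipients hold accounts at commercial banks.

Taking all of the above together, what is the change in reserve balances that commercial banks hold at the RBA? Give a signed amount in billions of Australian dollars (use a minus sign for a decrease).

+$338 billion

RBA balance sheet:
  Assets:      Securities +$5B, Loans to banks −$64B
  Liabilities: Bank reserves +$338B, Government deposits −$397B
Commercial banking system:
  Assets:      Reserves at CB +$338B
  Liabilities: Checkable deposits +$402B, Borrowings from CB −$64B
So the change in reserve balances that commercial banks hold at the RBA is +$338 billion.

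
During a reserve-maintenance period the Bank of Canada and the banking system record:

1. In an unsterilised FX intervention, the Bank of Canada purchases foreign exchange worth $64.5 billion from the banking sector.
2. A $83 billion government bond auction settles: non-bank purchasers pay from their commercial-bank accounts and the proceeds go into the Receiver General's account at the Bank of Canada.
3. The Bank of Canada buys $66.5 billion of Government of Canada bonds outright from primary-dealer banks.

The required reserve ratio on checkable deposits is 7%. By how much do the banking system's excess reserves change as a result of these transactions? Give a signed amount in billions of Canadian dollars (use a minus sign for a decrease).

+$53.81 billion

FX purchase $64.5 billion: reserves +$64.5B, deposits 0.
Government account inflow $83 billion: reserves −$83B, deposits −$83B.
OMO purchase (from banks) $66.5 billion: reserves +$66.5B, deposits 0.
Totals: Δreserves = +$48B, Δdeposits = −$83B.
Δrequired reserves = 7% × −$83B = −$5.81B.
Δexcess reserves = Δreserves − Δrequired = +$48B − (−$5.81B) = +$53.81 billion.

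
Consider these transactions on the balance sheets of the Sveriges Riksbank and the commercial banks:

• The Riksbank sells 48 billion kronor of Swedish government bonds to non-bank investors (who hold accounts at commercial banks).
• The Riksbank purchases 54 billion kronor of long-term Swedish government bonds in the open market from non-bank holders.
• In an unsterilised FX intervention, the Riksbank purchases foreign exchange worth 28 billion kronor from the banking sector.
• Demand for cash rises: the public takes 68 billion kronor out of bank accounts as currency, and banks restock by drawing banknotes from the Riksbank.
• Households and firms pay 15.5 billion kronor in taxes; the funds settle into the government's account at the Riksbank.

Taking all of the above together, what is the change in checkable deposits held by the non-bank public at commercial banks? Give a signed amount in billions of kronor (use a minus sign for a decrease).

-77.5 billion

Asset sale (to non-banks) 48 billion kronor: non-bank counterparties' bank balances fall → −48B.
Asset purchase (from non-banks) 54 billion kronor: non-bank counterparties' bank balances rise → +54B.
FX purchase 28 billion kronor: the counterparty is a bank, so public deposits are unchanged → 0.
Currency withdrawal 68 billion kronor: non-bank counterparties' bank balances fall → −68B.
Government account inflow 15.5 billion kronor: non-bank counterparties' bank balances fall → −15.5B.
Net: −48 + 54 + 0 − 68 − 15.5 = -77.5 billion.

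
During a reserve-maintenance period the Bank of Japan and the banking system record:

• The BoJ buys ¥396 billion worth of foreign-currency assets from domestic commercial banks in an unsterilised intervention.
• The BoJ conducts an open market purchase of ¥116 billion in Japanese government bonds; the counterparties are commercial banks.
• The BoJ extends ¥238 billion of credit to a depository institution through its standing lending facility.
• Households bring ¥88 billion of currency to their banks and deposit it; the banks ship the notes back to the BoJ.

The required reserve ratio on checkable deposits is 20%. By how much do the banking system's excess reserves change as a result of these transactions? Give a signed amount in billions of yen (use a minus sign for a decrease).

+¥820.4 billion

FX purchase ¥396 billion: reserves +¥396B, deposits 0.
OMO purchase (from banks) ¥116 billion: reserves +¥116B, deposits 0.
Discount-window loan ¥238 billion: reserves +¥238B, deposits 0.
Currency deposit ¥88 billion: reserves +¥88B, deposits +¥88B.
Totals: Δreserves = +¥838B, Δdeposits = +¥88B.
Δrequired reserves = 20% × +¥88B = +¥17.6B.
Δexcess reserves = Δreserves − Δrequired = +¥838B − (+¥17.6B) = +¥820.4 billion.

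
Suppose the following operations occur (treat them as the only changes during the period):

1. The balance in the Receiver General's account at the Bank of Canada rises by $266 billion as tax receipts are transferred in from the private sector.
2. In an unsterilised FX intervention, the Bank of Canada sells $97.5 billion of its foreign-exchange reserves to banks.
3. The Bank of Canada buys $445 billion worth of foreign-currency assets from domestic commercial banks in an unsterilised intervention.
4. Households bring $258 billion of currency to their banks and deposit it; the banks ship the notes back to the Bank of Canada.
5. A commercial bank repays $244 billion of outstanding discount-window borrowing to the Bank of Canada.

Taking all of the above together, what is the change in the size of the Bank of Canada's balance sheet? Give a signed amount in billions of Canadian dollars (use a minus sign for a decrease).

+$103.5 billion

Government account inflow $266 billion: only the composition of liabilities changes → 0.
FX sale $97.5 billion: a Bank of Canada asset is shed → −$97.5B.
FX purchase $445 billion: a Bank of Canada asset is acquired → +$445B.
Currency deposit $258 billion: only the composition of liabilities changes → 0.
Discount-window repayment $244 billion: a Bank of Canada asset is shed → −$244B.
Net: 0 − 97.5 + 445 + 0 − 244 = +$103.5 billion.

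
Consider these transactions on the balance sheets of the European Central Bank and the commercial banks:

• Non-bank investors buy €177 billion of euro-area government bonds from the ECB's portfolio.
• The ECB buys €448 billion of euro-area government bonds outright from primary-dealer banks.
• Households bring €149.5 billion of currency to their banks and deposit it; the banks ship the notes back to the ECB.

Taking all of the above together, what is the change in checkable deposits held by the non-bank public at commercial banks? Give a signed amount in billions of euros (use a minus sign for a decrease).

ECB balance sheet:
  Assets:      Securities +€271B
  Liabilities: Bank reserves +€420.5B, Currency in circulation −€149.5B
Commercial banking system:
  Assets:      Reserves at CB +€420.5B, Securities −€448B
  Liabilities: Checkable deposits −€27.5B
So the change in checkable deposits held by the non-bank public at commercial banks is -€27.5 billion.

-€27.5 billion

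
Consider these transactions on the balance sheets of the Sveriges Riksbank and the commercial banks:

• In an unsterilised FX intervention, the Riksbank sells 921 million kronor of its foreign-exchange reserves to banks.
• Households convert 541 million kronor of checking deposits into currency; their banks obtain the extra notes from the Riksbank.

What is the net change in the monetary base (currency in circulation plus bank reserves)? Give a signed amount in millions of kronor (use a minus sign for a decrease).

-921 million

FX sale 921 million kronor: Riksbank balance sheet contracts → −921M.
Currency withdrawal 541 million kronor: just a shift between currency and reserves — both are base money → 0.
Net: −921 + 0 = -921 million.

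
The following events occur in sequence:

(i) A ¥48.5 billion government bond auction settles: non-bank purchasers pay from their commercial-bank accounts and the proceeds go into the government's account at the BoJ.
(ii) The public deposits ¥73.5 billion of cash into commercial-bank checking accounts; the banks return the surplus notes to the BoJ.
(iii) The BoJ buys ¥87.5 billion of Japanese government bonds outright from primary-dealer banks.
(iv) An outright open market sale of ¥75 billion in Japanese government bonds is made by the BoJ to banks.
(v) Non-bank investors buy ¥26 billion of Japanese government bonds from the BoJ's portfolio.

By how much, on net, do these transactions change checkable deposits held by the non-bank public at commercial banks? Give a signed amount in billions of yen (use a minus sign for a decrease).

-¥1 billion

BoJ balance sheet:
  Assets:      Securities −¥13.5B
  Liabilities: Bank reserves +¥11.5B, Currency in circulation −¥73.5B, Government deposits +¥48.5B
Commercial banking system:
  Assets:      Reserves at CB +¥11.5B, Securities −¥12.5B
  Liabilities: Checkable deposits −¥1B
So the change in checkable deposits held by the non-bank public at commercial banks is -¥1 billion.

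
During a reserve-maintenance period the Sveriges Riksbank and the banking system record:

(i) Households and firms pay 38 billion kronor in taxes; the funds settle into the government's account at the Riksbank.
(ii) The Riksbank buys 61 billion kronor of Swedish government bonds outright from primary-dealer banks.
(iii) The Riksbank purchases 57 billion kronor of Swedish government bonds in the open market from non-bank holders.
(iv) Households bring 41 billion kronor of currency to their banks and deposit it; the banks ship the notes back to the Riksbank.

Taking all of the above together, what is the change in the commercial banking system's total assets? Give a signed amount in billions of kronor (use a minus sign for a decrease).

Riksbank balance sheet:
  Assets:      Securities +118B
  Liabilities: Bank reserves +121B, Currency in circulation −41B, Government deposits +38B
Commercial banking system:
  Assets:      Reserves at CB +121B, Securities −61B
  Liabilities: Checkable deposits +60B
Change in total bank assets = +60 billion.

+60 billion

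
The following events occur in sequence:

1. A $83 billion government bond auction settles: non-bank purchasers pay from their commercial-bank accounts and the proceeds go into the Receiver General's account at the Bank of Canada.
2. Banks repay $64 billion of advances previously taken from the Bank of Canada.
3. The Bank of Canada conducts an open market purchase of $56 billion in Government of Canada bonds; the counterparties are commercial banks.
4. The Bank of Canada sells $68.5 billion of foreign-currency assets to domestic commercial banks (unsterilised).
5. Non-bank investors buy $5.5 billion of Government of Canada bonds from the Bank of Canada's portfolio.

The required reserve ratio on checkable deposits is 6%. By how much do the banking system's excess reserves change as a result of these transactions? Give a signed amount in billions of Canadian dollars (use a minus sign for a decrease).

Government account inflow $83 billion: reserves −$83B, deposits −$83B.
Discount-window repayment $64 billion: reserves −$64B, deposits 0.
OMO purchase (from banks) $56 billion: reserves +$56B, deposits 0.
FX sale $68.5 billion: reserves −$68.5B, deposits 0.
Asset sale (to non-banks) $5.5 billion: reserves −$5.5B, deposits −$5.5B.
Totals: Δreserves = −$165B, Δdeposits = −$88.5B.
Δrequired reserves = 6% × −$88.5B = −$5.31B.
Δexcess reserves = Δreserves − Δrequired = −$165B − (−$5.31B) = -$159.69 billion.

-$159.69 billion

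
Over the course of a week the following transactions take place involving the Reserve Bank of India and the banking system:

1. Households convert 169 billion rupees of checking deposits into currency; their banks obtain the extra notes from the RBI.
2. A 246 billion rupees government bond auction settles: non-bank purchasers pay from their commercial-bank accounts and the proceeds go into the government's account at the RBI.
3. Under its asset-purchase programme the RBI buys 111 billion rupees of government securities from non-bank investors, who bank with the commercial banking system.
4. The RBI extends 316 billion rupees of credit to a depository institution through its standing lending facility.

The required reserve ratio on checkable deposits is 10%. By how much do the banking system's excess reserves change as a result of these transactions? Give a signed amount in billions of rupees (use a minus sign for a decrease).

Currency withdrawal 169 billion rupees: reserves −169B, deposits −169B.
Government account inflow 246 billion rupees: reserves −246B, deposits −246B.
Asset purchase (from non-banks) 111 billion rupees: reserves +111B, deposits +111B.
Discount-window loan 316 billion rupees: reserves +316B, deposits 0.
Totals: Δreserves = +12B, Δdeposits = −304B.
Δrequired reserves = 10% × −304B = −30.4B.
Δexcess reserves = Δreserves − Δrequired = +12B − (−30.4B) = +42.4 billion.

+42.4 billion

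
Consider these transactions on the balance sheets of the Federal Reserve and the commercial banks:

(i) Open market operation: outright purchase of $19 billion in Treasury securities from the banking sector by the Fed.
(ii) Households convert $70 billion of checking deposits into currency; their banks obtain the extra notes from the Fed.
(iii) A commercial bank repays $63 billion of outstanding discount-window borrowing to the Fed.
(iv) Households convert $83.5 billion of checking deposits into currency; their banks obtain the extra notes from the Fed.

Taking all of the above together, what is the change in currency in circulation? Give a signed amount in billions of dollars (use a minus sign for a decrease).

+$153.5 billion

OMO purchase (from banks) $19 billion: no currency enters or leaves circulation → 0.
Currency withdrawal $70 billion: notes leave the central bank → +$70B.
Discount-window repayment $63 billion: no currency enters or leaves circulation → 0.
Currency withdrawal $83.5 billion: notes leave the central bank → +$83.5B.
Net: 0 + 70 + 0 + 83.5 = +$153.5 billion.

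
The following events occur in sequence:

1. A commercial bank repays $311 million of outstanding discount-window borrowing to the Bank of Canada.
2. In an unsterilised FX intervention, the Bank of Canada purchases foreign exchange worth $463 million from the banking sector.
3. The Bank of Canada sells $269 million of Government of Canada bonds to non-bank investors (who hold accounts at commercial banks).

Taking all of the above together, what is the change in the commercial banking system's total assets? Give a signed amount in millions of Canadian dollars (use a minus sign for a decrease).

Discount-window repayment $311 million: bank balance sheets shrink → −$311M.
FX purchase $463 million: just an asset swap on bank balance sheets → 0.
Asset sale (to non-banks) $269 million: bank balance sheets shrink → −$269M.
Net: −311 + 0 − 269 = -$580 million.

-$580 million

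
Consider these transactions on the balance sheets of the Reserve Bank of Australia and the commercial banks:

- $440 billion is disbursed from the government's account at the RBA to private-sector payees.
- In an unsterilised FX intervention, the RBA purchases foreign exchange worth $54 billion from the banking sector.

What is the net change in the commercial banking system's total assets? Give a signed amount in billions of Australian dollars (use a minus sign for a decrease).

RBA balance sheet:
  Assets:      Foreign assets +$54B
  Liabilities: Bank reserves +$494B, Government deposits −$440B
Commercial banking system:
  Assets:      Reserves at CB +$494B, Foreign assets −$54B
  Liabilities: Checkable deposits +$440B
Change in total bank assets = +$440 billion.

+$440 billion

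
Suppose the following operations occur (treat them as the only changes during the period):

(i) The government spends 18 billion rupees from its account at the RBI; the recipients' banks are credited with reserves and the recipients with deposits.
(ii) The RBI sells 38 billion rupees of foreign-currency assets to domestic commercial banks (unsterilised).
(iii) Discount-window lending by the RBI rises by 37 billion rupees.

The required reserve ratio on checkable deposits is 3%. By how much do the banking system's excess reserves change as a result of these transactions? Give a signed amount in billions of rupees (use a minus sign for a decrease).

+16.46 billion

Government spending 18 billion rupees: reserves +18B, deposits +18B.
FX sale 38 billion rupees: reserves −38B, deposits 0.
Discount-window loan 37 billion rupees: reserves +37B, deposits 0.
Totals: Δreserves = +17B, Δdeposits = +18B.
Δrequired reserves = 3% × +18B = +0.54B.
Δexcess reserves = Δreserves − Δrequired = +17B − (+0.54B) = +16.46 billion.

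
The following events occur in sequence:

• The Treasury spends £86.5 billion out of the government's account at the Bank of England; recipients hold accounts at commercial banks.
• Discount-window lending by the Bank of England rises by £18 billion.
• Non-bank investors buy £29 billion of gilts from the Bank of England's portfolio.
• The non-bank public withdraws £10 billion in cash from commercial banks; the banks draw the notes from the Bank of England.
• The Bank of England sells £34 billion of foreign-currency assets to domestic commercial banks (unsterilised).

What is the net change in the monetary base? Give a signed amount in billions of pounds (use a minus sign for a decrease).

+£41.5 billion

Government spending £86.5 billion: a non-base liability converts back to reserves → +£86.5B.
Discount-window loan £18 billion: Bank of England balance sheet expands → +£18B.
Asset sale (to non-banks) £29 billion: Bank of England balance sheet contracts → −£29B.
Currency withdrawal £10 billion: just a shift between currency and reserves — both are base money → 0.
FX sale £34 billion: Bank of England balance sheet contracts → −£34B.
Net: 86.5 + 18 − 29 + 0 − 34 = +£41.5 billion.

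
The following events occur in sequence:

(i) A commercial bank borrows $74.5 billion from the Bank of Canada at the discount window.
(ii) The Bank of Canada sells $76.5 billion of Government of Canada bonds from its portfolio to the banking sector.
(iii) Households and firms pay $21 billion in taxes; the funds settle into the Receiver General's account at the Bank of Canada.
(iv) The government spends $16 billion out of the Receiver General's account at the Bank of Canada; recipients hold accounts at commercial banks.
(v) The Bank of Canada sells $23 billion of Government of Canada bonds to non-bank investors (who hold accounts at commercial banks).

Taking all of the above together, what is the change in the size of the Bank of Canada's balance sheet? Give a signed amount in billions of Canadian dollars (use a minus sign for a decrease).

Discount-window loan $74.5 billion: a Bank of Canada asset is acquired → +$74.5B.
OMO sale (to banks) $76.5 billion: a Bank of Canada asset is shed → −$76.5B.
Government account inflow $21 billion: only the composition of liabilities changes → 0.
Government spending $16 billion: only the composition of liabilities changes → 0.
Asset sale (to non-banks) $23 billion: a Bank of Canada asset is shed → −$23B.
Net: 74.5 − 76.5 + 0 + 0 − 23 = -$25 billion.

-$25 billion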